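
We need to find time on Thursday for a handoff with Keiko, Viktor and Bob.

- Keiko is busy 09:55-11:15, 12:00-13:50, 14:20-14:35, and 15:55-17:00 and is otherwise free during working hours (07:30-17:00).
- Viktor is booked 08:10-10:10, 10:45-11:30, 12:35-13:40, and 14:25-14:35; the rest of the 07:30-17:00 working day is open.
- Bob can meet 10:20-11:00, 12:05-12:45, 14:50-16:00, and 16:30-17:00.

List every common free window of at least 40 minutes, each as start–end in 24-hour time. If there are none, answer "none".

Keiko free within 07:30–17:00: 07:30–09:55, 11:15–12:00, 13:50–14:20, 14:35–15:55.
Viktor free within 07:30–17:00: 07:30–08:10, 10:10–10:45, 11:30–12:35, 13:40–14:25, 14:35–17:00.
Keiko ∩ Viktor: 07:30–08:10, 11:30–12:00, 13:50–14:20, 14:35–15:55.
Keiko ∩ Viktor ∩ Bob: 14:50–15:55.
Windows ≥ 40 min: 14:50–15:55.

14:50–15:55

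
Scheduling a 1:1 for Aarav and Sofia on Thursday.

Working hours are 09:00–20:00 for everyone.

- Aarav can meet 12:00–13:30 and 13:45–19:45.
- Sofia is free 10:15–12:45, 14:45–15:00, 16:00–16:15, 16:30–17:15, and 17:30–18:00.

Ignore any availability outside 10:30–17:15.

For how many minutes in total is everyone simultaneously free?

Aarav ∩ Sofia: 12:00–12:45, 14:45–15:00, 16:00–16:15, 16:30–17:15, 17:30–18:00.
Restricted to 10:30–17:15: 12:00–12:45, 14:45–15:00, 16:00–16:15, 16:30–17:15.
Total common minutes: 45 + 15 + 15 + 45 = 120.

120 minutes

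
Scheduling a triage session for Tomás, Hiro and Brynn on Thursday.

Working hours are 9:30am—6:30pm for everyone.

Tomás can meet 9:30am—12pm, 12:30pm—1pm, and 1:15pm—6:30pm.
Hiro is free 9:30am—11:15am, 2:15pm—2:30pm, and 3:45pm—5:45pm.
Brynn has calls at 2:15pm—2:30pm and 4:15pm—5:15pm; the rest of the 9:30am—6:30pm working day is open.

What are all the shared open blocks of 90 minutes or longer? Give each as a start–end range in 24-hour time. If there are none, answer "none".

Brynn free within 09:30–18:30: 09:30–14:15, 14:30–16:15, 17:15–18:30.
Tomás ∩ Hiro: 09:30–11:15, 14:15–14:30, 15:45–17:45.
Tomás ∩ Hiro ∩ Brynn: 09:30–11:15, 15:45–16:15, 17:15–17:45.
Windows ≥ 90 min: 09:30–11:15.

09:30–11:15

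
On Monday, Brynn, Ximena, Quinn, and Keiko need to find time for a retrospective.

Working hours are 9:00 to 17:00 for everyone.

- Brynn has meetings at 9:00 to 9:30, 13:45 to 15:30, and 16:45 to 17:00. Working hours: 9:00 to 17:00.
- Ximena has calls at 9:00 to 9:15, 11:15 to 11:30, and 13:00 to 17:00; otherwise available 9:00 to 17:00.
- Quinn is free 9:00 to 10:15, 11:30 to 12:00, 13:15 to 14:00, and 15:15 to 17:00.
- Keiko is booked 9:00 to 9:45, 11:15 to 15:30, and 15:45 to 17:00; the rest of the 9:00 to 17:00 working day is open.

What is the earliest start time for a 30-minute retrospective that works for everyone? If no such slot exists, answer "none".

Brynn free within 09:00–17:00: 09:30–13:45, 15:30–16:45.
Ximena free within 09:00–17:00: 09:15–11:15, 11:30–13:00.
Keiko free within 09:00–17:00: 09:45–11:15, 15:30–15:45.
Brynn ∩ Ximena: 09:30–11:15, 11:30–13:00.
Brynn ∩ Ximena ∩ Quinn: 09:30–10:15, 11:30–12:00.
Brynn ∩ Ximena ∩ Quinn ∩ Keiko: 09:45–10:15.
Windows ≥ 30 min: 09:45–10:15.
Earliest such window starts at 09:45.

09:45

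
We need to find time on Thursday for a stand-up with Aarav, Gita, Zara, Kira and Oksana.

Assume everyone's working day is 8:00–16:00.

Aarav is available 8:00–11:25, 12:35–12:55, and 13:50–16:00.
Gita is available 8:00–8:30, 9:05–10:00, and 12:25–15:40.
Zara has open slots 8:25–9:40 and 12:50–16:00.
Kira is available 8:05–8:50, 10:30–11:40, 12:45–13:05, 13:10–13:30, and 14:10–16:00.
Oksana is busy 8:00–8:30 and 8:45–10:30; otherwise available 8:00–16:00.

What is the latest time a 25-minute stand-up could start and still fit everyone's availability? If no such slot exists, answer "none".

15:15

Oksana free within 08:00–16:00: 08:30–08:45, 10:30–16:00.
Aarav ∩ Gita: 08:00–08:30, 09:05–10:00, 12:35–12:55, 13:50–15:40.
Aarav ∩ Gita ∩ Zara: 08:25–08:30, 09:05–09:40, 12:50–12:55, 13:50–15:40.
Aarav ∩ Gita ∩ Zara ∩ Kira: 08:25–08:30, 12:50–12:55, 14:10–15:40.
Aarav ∩ Gita ∩ Zara ∩ Kira ∩ Oksana: 12:50–12:55, 14:10–15:40.
Windows ≥ 25 min: 14:10–15:40.
Latest start in the last window 14:10–15:40 is 15:40 − 25 min = 15:15.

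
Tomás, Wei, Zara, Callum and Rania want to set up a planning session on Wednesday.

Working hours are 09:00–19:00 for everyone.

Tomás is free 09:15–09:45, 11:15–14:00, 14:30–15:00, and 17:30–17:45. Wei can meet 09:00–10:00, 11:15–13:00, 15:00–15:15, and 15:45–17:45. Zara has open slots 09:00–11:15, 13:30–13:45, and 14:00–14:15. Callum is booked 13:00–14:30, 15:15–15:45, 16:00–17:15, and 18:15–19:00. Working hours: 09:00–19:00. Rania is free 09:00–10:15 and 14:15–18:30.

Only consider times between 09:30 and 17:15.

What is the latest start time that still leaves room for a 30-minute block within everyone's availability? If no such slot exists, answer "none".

Callum free within 09:00–19:00: 09:00–13:00, 14:30–15:15, 15:45–16:00, 17:15–18:15.
Tomás ∩ Wei: 09:15–09:45, 11:15–13:00, 17:30–17:45.
Tomás ∩ Wei ∩ Zara: 09:15–09:45.
Tomás ∩ Wei ∩ Zara ∩ Callum: 09:15–09:45.
Tomás ∩ Wei ∩ Zara ∩ Callum ∩ Rania: 09:15–09:45.
Restricted to 09:30–17:15: 09:30–09:45.
Windows ≥ 30 min: (none).

none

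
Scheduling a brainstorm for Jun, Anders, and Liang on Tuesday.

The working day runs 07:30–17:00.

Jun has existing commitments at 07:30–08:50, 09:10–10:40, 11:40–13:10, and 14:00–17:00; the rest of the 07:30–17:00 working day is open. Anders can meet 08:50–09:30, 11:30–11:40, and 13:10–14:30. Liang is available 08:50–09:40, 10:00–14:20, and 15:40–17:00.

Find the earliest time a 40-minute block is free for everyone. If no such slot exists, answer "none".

Jun free within 07:30–17:00: 08:50–09:10, 10:40–11:40, 13:10–14:00.
Jun ∩ Anders: 08:50–09:10, 11:30–11:40, 13:10–14:00.
Jun ∩ Anders ∩ Liang: 08:50–09:10, 11:30–11:40, 13:10–14:00.
Windows ≥ 40 min: 13:10–14:00.
Earliest such window starts at 13:10.

13:10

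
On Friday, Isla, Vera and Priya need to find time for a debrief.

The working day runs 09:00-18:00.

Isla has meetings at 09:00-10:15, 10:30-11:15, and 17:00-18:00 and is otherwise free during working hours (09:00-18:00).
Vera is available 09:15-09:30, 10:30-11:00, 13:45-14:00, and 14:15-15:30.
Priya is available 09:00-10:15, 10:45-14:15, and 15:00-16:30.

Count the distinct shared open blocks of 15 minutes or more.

2

Isla free within 09:00–18:00: 10:15–10:30, 11:15–17:00.
Isla ∩ Vera: 13:45–14:00, 14:15–15:30.
Isla ∩ Vera ∩ Priya: 13:45–14:00, 15:00–15:30.
Windows ≥ 15 min: 13:45–14:00, 15:00–15:30.
That's 2 windows.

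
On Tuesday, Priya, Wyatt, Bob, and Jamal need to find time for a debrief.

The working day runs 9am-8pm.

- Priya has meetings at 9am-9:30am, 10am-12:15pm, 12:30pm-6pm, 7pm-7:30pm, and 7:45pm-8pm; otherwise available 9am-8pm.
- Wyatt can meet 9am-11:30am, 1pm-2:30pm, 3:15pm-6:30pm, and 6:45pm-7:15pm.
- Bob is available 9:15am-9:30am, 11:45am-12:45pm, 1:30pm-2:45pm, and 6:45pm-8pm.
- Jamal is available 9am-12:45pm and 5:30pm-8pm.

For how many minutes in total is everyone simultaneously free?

Priya free within 09:00–20:00: 09:30–10:00, 12:15–12:30, 18:00–19:00, 19:30–19:45.
Priya ∩ Wyatt: 09:30–10:00, 18:00–18:30, 18:45–19:00.
Priya ∩ Wyatt ∩ Bob: 18:45–19:00.
Priya ∩ Wyatt ∩ Bob ∩ Jamal: 18:45–19:00.
Total common minutes: 15.

15 minutes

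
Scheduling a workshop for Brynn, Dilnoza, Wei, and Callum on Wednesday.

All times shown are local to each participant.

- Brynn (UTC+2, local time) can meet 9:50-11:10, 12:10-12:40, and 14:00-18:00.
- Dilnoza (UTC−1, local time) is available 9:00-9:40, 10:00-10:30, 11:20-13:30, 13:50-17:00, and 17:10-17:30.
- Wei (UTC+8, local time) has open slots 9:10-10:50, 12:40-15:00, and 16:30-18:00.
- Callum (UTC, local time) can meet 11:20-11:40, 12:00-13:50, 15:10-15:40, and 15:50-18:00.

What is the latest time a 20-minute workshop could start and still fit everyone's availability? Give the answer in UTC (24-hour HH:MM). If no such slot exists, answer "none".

Brynn → UTC: 07:50–09:10, 10:10–10:40, 12:00–16:00.
Dilnoza → UTC: 10:00–10:40, 11:00–11:30, 12:20–14:30, 14:50–18:00, 18:10–18:30.
Wei → UTC: 01:10–02:50, 04:40–07:00, 08:30–10:00.
Callum → UTC: 11:20–11:40, 12:00–13:50, 15:10–15:40, 15:50–18:00.
Brynn ∩ Dilnoza: 10:10–10:40, 12:20–14:30, 14:50–16:00.
Brynn ∩ Dilnoza ∩ Wei: (none).
Brynn ∩ Dilnoza ∩ Wei ∩ Callum: (none).
Windows ≥ 20 min: (none).

none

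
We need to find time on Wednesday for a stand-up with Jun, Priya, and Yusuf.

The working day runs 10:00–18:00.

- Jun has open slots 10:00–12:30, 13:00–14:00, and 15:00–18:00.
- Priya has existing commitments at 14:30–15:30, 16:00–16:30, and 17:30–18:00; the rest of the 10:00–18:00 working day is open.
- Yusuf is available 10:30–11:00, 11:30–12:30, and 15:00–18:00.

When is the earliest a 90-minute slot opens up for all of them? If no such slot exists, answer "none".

none

Priya free within 10:00–18:00: 10:00–14:30, 15:30–16:00, 16:30–17:30.
Jun ∩ Priya: 10:00–12:30, 13:00–14:00, 15:30–16:00, 16:30–17:30.
Jun ∩ Priya ∩ Yusuf: 10:30–11:00, 11:30–12:30, 15:30–16:00, 16:30–17:30.
Windows ≥ 90 min: (none).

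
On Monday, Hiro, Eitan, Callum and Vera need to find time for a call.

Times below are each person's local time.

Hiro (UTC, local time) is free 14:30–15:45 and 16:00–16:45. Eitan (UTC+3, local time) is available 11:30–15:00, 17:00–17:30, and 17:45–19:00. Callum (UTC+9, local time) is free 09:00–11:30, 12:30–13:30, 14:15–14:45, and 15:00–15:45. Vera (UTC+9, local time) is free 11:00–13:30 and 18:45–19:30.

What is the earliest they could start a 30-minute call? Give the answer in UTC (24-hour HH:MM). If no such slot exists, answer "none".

Hiro → UTC: 14:30–15:45, 16:00–16:45.
Eitan → UTC: 08:30–12:00, 14:00–14:30, 14:45–16:00.
Callum → UTC: 00:00–02:30, 03:30–04:30, 05:15–05:45, 06:00–06:45.
Vera → UTC: 02:00–04:30, 09:45–10:30.
Hiro ∩ Eitan: 14:45–15:45.
Hiro ∩ Eitan ∩ Callum: (none).
Hiro ∩ Eitan ∩ Callum ∩ Vera: (none).
Windows ≥ 30 min: (none).

none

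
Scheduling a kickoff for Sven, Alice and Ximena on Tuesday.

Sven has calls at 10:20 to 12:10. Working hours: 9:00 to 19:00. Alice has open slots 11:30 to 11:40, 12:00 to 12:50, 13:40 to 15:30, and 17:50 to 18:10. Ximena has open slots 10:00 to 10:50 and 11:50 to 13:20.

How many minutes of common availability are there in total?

Sven free within 09:00–19:00: 09:00–10:20, 12:10–19:00.
Sven ∩ Alice: 12:10–12:50, 13:40–15:30, 17:50–18:10.
Sven ∩ Alice ∩ Ximena: 12:10–12:50.
Total common minutes: 40.

40 minutes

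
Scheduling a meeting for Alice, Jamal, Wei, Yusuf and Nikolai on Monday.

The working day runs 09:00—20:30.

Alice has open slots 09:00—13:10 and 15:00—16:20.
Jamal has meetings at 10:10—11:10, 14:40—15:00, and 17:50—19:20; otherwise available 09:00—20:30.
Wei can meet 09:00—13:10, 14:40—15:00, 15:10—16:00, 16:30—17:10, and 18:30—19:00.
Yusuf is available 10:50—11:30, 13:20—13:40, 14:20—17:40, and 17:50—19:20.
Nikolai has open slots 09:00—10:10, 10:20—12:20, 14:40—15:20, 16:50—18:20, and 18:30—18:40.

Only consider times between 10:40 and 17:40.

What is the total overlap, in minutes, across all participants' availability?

30 minutes

Jamal free within 09:00–20:30: 09:00–10:10, 11:10–14:40, 15:00–17:50, 19:20–20:30.
Alice ∩ Jamal: 09:00–10:10, 11:10–13:10, 15:00–16:20.
Alice ∩ Jamal ∩ Wei: 09:00–10:10, 11:10–13:10, 15:10–16:00.
Alice ∩ Jamal ∩ Wei ∩ Yusuf: 11:10–11:30, 15:10–16:00.
Alice ∩ Jamal ∩ Wei ∩ Yusuf ∩ Nikolai: 11:10–11:30, 15:10–15:20.
Restricted to 10:40–17:40: 11:10–11:30, 15:10–15:20.
Total common minutes: 20 + 10 = 30.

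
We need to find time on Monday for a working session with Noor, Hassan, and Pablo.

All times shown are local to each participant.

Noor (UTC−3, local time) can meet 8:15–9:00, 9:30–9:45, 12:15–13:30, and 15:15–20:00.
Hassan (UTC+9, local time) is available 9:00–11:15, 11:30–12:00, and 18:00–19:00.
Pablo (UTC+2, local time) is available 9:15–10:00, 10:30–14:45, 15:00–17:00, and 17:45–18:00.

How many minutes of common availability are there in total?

Noor → UTC: 11:15–12:00, 12:30–12:45, 15:15–16:30, 18:15–23:00.
Hassan → UTC: 00:00–02:15, 02:30–03:00, 09:00–10:00.
Pablo → UTC: 07:15–08:00, 08:30–12:45, 13:00–15:00, 15:45–16:00.
Noor ∩ Hassan: (none).
Noor ∩ Hassan ∩ Pablo: (none).
Total common minutes: 0.

0 minutes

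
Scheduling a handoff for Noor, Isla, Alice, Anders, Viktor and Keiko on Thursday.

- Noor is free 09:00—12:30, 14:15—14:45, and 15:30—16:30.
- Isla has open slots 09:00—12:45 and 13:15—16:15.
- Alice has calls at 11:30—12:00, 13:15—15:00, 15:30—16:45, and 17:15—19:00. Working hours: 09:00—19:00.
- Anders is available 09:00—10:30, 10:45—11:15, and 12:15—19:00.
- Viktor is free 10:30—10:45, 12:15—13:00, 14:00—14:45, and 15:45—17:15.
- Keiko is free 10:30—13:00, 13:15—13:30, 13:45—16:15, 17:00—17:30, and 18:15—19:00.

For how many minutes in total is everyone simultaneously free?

Alice free within 09:00–19:00: 09:00–11:30, 12:00–13:15, 15:00–15:30, 16:45–17:15.
Noor ∩ Isla: 09:00–12:30, 14:15–14:45, 15:30–16:15.
Noor ∩ Isla ∩ Alice: 09:00–11:30, 12:00–12:30.
Noor ∩ Isla ∩ Alice ∩ Anders: 09:00–10:30, 10:45–11:15, 12:15–12:30.
Noor ∩ Isla ∩ Alice ∩ Anders ∩ Viktor: 12:15–12:30.
Noor ∩ Isla ∩ Alice ∩ Anders ∩ Viktor ∩ Keiko: 12:15–12:30.
Total common minutes: 15.

15 minutes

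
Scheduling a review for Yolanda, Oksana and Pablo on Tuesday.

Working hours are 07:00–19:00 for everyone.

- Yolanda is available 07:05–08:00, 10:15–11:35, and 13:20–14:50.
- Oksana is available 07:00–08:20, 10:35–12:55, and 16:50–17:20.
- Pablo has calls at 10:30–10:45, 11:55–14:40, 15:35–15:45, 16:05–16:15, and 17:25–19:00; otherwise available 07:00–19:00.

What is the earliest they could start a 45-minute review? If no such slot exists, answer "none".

Pablo free within 07:00–19:00: 07:00–10:30, 10:45–11:55, 14:40–15:35, 15:45–16:05, 16:15–17:25.
Yolanda ∩ Oksana: 07:05–08:00, 10:35–11:35.
Yolanda ∩ Oksana ∩ Pablo: 07:05–08:00, 10:45–11:35.
Windows ≥ 45 min: 07:05–08:00, 10:45–11:35.
Earliest such window starts at 07:05.

07:05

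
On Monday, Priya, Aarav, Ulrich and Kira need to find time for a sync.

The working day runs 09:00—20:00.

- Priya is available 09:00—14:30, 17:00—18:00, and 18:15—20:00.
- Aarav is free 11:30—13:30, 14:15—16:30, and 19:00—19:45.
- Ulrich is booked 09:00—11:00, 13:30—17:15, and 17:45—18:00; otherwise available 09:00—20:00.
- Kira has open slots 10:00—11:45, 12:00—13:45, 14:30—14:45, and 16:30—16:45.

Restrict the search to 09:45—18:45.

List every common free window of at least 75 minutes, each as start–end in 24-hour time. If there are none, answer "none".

Ulrich free within 09:00–20:00: 11:00–13:30, 17:15–17:45, 18:00–20:00.
Priya ∩ Aarav: 11:30–13:30, 14:15–14:30, 19:00–19:45.
Priya ∩ Aarav ∩ Ulrich: 11:30–13:30, 19:00–19:45.
Priya ∩ Aarav ∩ Ulrich ∩ Kira: 11:30–11:45, 12:00–13:30.
Restricted to 09:45–18:45: 11:30–11:45, 12:00–13:30.
Windows ≥ 75 min: 12:00–13:30.

12:00–13:30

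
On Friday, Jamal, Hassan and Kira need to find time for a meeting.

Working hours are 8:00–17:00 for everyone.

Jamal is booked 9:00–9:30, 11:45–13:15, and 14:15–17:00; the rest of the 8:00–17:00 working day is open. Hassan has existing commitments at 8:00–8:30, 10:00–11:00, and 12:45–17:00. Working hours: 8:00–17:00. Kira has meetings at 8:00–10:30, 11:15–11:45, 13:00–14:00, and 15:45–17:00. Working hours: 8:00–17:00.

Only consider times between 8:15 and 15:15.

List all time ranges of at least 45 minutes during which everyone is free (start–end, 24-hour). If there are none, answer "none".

Jamal free within 08:00–17:00: 08:00–09:00, 09:30–11:45, 13:15–14:15.
Hassan free within 08:00–17:00: 08:30–10:00, 11:00–12:45.
Kira free within 08:00–17:00: 10:30–11:15, 11:45–13:00, 14:00–15:45.
Jamal ∩ Hassan: 08:30–09:00, 09:30–10:00, 11:00–11:45.
Jamal ∩ Hassan ∩ Kira: 11:00–11:15.
Restricted to 08:15–15:15: 11:00–11:15.
Windows ≥ 45 min: (none).

none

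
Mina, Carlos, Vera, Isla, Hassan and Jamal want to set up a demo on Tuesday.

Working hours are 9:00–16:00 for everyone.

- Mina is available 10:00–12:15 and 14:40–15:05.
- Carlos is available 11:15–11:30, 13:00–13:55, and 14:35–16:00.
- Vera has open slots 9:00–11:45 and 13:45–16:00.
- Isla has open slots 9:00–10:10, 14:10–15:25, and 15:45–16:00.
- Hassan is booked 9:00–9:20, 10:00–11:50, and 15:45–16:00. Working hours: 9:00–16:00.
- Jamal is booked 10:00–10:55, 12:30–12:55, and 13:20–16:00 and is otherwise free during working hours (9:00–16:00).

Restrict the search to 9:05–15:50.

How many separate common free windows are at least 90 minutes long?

Hassan free within 09:00–16:00: 09:20–10:00, 11:50–15:45.
Jamal free within 09:00–16:00: 09:00–10:00, 10:55–12:30, 12:55–13:20.
Mina ∩ Carlos: 11:15–11:30, 14:40–15:05.
Mina ∩ Carlos ∩ Vera: 11:15–11:30, 14:40–15:05.
Mina ∩ Carlos ∩ Vera ∩ Isla: 14:40–15:05.
Mina ∩ Carlos ∩ Vera ∩ Isla ∩ Hassan: 14:40–15:05.
Mina ∩ Carlos ∩ Vera ∩ Isla ∩ Hassan ∩ Jamal: (none).
Restricted to 09:05–15:50: (none).
Windows ≥ 90 min: (none).
That's 0 windows.

0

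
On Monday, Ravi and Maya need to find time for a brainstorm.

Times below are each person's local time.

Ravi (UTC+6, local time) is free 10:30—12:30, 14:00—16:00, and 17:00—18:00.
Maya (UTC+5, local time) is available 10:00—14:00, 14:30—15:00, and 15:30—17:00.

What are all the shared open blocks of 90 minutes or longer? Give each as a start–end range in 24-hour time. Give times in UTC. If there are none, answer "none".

Ravi → UTC: 04:30–06:30, 08:00–10:00, 11:00–12:00.
Maya → UTC: 05:00–09:00, 09:30–10:00, 10:30–12:00.
Ravi ∩ Maya: 05:00–06:30, 08:00–09:00, 09:30–10:00, 11:00–12:00.
Windows ≥ 90 min: 05:00–06:30.

05:00–06:30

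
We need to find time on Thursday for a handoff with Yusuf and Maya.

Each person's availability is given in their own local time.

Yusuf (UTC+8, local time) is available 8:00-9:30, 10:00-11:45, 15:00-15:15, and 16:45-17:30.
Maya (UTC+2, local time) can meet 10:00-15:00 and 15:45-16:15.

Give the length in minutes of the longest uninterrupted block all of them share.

Yusuf → UTC: 00:00–01:30, 02:00–03:45, 07:00–07:15, 08:45–09:30.
Maya → UTC: 08:00–13:00, 13:45–14:15.
Yusuf ∩ Maya: 08:45–09:30.
Single common window of 45 minutes.

45 minutes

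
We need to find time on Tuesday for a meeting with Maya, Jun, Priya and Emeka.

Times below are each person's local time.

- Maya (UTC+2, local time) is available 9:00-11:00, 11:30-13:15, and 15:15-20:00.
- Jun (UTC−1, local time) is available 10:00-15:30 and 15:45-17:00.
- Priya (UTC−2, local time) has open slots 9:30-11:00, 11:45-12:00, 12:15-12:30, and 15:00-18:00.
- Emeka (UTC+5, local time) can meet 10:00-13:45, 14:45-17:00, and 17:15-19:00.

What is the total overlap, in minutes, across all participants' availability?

15 minutes

Maya → UTC: 07:00–09:00, 09:30–11:15, 13:15–18:00.
Jun → UTC: 11:00–16:30, 16:45–18:00.
Priya → UTC: 11:30–13:00, 13:45–14:00, 14:15–14:30, 17:00–20:00.
Emeka → UTC: 05:00–08:45, 09:45–12:00, 12:15–14:00.
Maya ∩ Jun: 11:00–11:15, 13:15–16:30, 16:45–18:00.
Maya ∩ Jun ∩ Priya: 13:45–14:00, 14:15–14:30, 17:00–18:00.
Maya ∩ Jun ∩ Priya ∩ Emeka: 13:45–14:00.
Total common minutes: 15.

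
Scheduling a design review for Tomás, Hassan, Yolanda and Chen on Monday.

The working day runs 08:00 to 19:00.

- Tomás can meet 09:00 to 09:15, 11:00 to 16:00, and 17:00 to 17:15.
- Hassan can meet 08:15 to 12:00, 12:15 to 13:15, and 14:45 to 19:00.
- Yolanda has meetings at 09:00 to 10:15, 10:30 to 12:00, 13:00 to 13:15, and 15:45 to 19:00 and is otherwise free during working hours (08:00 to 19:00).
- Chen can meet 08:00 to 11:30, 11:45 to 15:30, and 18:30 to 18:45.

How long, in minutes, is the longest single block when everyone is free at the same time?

Yolanda free within 08:00–19:00: 08:00–09:00, 10:15–10:30, 12:00–13:00, 13:15–15:45.
Tomás ∩ Hassan: 09:00–09:15, 11:00–12:00, 12:15–13:15, 14:45–16:00, 17:00–17:15.
Tomás ∩ Hassan ∩ Yolanda: 12:15–13:00, 14:45–15:45.
Tomás ∩ Hassan ∩ Yolanda ∩ Chen: 12:15–13:00, 14:45–15:30.
Common window lengths: 45, 45 min; longest is 45.

45 minutes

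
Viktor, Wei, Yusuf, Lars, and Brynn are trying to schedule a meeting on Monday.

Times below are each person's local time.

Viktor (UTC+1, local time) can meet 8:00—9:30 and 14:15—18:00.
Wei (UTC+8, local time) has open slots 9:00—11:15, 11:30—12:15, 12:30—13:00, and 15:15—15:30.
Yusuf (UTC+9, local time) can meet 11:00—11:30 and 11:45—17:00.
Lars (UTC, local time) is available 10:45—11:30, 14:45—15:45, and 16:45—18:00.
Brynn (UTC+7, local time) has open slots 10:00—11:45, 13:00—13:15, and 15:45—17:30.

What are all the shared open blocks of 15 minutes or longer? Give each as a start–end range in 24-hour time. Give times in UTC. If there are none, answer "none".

none

Viktor → UTC: 07:00–08:30, 13:15–17:00.
Wei → UTC: 01:00–03:15, 03:30–04:15, 04:30–05:00, 07:15–07:30.
Yusuf → UTC: 02:00–02:30, 02:45–08:00.
Lars → UTC: 10:45–11:30, 14:45–15:45, 16:45–18:00.
Brynn → UTC: 03:00–04:45, 06:00–06:15, 08:45–10:30.
Viktor ∩ Wei: 07:15–07:30.
Viktor ∩ Wei ∩ Yusuf: 07:15–07:30.
Viktor ∩ Wei ∩ Yusuf ∩ Lars: (none).
Viktor ∩ Wei ∩ Yusuf ∩ Lars ∩ Brynn: (none).
Windows ≥ 15 min: (none).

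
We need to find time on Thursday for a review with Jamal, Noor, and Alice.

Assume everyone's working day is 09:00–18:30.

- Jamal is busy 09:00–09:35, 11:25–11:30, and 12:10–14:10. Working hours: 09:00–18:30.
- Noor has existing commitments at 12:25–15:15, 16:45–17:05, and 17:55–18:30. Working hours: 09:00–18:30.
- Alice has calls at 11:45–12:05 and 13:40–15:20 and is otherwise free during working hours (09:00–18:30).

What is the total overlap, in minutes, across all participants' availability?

Jamal free within 09:00–18:30: 09:35–11:25, 11:30–12:10, 14:10–18:30.
Noor free within 09:00–18:30: 09:00–12:25, 15:15–16:45, 17:05–17:55.
Alice free within 09:00–18:30: 09:00–11:45, 12:05–13:40, 15:20–18:30.
Jamal ∩ Noor: 09:35–11:25, 11:30–12:10, 15:15–16:45, 17:05–17:55.
Jamal ∩ Noor ∩ Alice: 09:35–11:25, 11:30–11:45, 12:05–12:10, 15:20–16:45, 17:05–17:55.
Total common minutes: 110 + 15 + 5 + 85 + 50 = 265.

265 minutes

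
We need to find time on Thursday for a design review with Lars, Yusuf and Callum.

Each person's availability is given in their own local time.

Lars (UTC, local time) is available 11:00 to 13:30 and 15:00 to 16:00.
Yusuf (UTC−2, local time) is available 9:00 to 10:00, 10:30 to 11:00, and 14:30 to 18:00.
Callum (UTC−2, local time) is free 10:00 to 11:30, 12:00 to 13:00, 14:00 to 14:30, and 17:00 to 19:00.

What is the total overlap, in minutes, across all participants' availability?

Lars → UTC: 11:00–13:30, 15:00–16:00.
Yusuf → UTC: 11:00–12:00, 12:30–13:00, 16:30–20:00.
Callum → UTC: 12:00–13:30, 14:00–15:00, 16:00–16:30, 19:00–21:00.
Lars ∩ Yusuf: 11:00–12:00, 12:30–13:00.
Lars ∩ Yusuf ∩ Callum: 12:30–13:00.
Total common minutes: 30.

30 minutes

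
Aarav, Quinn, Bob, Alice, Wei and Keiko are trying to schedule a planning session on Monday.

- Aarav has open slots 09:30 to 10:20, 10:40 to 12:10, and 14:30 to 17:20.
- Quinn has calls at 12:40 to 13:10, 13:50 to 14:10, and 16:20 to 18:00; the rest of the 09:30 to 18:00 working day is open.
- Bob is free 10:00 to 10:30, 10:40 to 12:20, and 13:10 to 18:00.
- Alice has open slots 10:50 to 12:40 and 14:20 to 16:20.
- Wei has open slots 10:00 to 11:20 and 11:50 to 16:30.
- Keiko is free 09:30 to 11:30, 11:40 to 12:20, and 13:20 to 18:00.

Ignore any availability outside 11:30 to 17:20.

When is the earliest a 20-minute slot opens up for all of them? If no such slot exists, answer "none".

11:50

Quinn free within 09:30–18:00: 09:30–12:40, 13:10–13:50, 14:10–16:20.
Aarav ∩ Quinn: 09:30–10:20, 10:40–12:10, 14:30–16:20.
Aarav ∩ Quinn ∩ Bob: 10:00–10:20, 10:40–12:10, 14:30–16:20.
Aarav ∩ Quinn ∩ Bob ∩ Alice: 10:50–12:10, 14:30–16:20.
Aarav ∩ Quinn ∩ Bob ∩ Alice ∩ Wei: 10:50–11:20, 11:50–12:10, 14:30–16:20.
Aarav ∩ Quinn ∩ Bob ∩ Alice ∩ Wei ∩ Keiko: 10:50–11:20, 11:50–12:10, 14:30–16:20.
Restricted to 11:30–17:20: 11:50–12:10, 14:30–16:20.
Windows ≥ 20 min: 11:50–12:10, 14:30–16:20.
Earliest such window starts at 11:50.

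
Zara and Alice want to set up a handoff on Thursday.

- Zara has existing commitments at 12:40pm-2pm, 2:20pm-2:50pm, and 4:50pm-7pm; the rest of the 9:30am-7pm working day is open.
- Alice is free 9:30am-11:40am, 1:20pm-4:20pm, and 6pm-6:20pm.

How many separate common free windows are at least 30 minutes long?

Zara free within 09:30–19:00: 09:30–12:40, 14:00–14:20, 14:50–16:50.
Zara ∩ Alice: 09:30–11:40, 14:00–14:20, 14:50–16:20.
Windows ≥ 30 min: 09:30–11:40, 14:50–16:20.
That's 2 windows.

2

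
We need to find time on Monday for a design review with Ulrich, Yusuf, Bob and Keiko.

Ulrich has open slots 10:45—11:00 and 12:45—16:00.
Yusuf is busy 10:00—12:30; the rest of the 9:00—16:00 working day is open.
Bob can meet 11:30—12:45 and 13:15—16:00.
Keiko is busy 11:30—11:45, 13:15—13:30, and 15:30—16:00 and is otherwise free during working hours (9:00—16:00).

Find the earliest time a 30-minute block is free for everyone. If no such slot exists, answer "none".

13:30

Yusuf free within 09:00–16:00: 09:00–10:00, 12:30–16:00.
Keiko free within 09:00–16:00: 09:00–11:30, 11:45–13:15, 13:30–15:30.
Ulrich ∩ Yusuf: 12:45–16:00.
Ulrich ∩ Yusuf ∩ Bob: 13:15–16:00.
Ulrich ∩ Yusuf ∩ Bob ∩ Keiko: 13:30–15:30.
Windows ≥ 30 min: 13:30–15:30.
Earliest such window starts at 13:30.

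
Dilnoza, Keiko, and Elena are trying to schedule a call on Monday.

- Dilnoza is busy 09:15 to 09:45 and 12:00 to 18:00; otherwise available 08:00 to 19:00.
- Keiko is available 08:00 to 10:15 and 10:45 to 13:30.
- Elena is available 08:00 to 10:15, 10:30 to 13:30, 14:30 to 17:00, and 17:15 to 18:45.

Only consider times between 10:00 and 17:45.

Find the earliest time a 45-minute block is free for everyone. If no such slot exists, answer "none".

Dilnoza free within 08:00–19:00: 08:00–09:15, 09:45–12:00, 18:00–19:00.
Dilnoza ∩ Keiko: 08:00–09:15, 09:45–10:15, 10:45–12:00.
Dilnoza ∩ Keiko ∩ Elena: 08:00–09:15, 09:45–10:15, 10:45–12:00.
Restricted to 10:00–17:45: 10:00–10:15, 10:45–12:00.
Windows ≥ 45 min: 10:45–12:00.
Earliest such window starts at 10:45.

10:45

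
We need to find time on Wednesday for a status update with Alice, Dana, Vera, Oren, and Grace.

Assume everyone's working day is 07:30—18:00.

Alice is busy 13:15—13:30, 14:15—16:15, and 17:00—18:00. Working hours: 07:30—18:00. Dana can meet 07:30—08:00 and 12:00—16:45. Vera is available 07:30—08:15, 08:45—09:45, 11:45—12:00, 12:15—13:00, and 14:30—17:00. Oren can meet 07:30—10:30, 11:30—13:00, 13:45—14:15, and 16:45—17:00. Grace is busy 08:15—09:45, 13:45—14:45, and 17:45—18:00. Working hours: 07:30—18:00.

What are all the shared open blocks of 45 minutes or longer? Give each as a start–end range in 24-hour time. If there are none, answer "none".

12:15–13:00

Alice free within 07:30–18:00: 07:30–13:15, 13:30–14:15, 16:15–17:00.
Grace free within 07:30–18:00: 07:30–08:15, 09:45–13:45, 14:45–17:45.
Alice ∩ Dana: 07:30–08:00, 12:00–13:15, 13:30–14:15, 16:15–16:45.
Alice ∩ Dana ∩ Vera: 07:30–08:00, 12:15–13:00, 16:15–16:45.
Alice ∩ Dana ∩ Vera ∩ Oren: 07:30–08:00, 12:15–13:00.
Alice ∩ Dana ∩ Vera ∩ Oren ∩ Grace: 07:30–08:00, 12:15–13:00.
Windows ≥ 45 min: 12:15–13:00.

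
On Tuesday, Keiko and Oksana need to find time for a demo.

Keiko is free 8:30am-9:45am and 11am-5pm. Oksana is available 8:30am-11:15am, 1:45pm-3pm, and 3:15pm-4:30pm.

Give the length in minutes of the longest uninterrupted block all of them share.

75 minutes

Keiko ∩ Oksana: 08:30–09:45, 11:00–11:15, 13:45–15:00, 15:15–16:30.
Common window lengths: 75, 15, 75, 75 min; longest is 75.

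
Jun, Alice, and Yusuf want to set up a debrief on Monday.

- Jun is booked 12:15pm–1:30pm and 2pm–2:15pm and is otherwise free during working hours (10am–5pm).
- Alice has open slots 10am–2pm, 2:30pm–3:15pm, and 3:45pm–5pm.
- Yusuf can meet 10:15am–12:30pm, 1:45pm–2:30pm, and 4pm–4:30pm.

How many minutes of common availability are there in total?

165 minutes

Jun free within 10:00–17:00: 10:00–12:15, 13:30–14:00, 14:15–17:00.
Jun ∩ Alice: 10:00–12:15, 13:30–14:00, 14:30–15:15, 15:45–17:00.
Jun ∩ Alice ∩ Yusuf: 10:15–12:15, 13:45–14:00, 16:00–16:30.
Total common minutes: 120 + 15 + 30 = 165.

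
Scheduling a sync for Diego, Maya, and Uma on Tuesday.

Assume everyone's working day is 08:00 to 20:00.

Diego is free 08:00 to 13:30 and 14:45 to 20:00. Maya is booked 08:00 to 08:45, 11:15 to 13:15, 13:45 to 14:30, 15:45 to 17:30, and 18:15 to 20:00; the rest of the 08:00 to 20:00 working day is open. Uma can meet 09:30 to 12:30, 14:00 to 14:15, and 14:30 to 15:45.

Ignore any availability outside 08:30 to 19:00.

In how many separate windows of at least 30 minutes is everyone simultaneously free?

2

Maya free within 08:00–20:00: 08:45–11:15, 13:15–13:45, 14:30–15:45, 17:30–18:15.
Diego ∩ Maya: 08:45–11:15, 13:15–13:30, 14:45–15:45, 17:30–18:15.
Diego ∩ Maya ∩ Uma: 09:30–11:15, 14:45–15:45.
Restricted to 08:30–19:00: 09:30–11:15, 14:45–15:45.
Windows ≥ 30 min: 09:30–11:15, 14:45–15:45.
That's 2 windows.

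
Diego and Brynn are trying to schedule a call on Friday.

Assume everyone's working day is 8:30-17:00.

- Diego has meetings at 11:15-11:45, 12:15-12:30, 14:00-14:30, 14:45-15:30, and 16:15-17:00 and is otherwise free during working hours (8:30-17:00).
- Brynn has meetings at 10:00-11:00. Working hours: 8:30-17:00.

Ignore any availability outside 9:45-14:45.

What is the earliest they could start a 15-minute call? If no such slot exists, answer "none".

Diego free within 08:30–17:00: 08:30–11:15, 11:45–12:15, 12:30–14:00, 14:30–14:45, 15:30–16:15.
Brynn free within 08:30–17:00: 08:30–10:00, 11:00–17:00.
Diego ∩ Brynn: 08:30–10:00, 11:00–11:15, 11:45–12:15, 12:30–14:00, 14:30–14:45, 15:30–16:15.
Restricted to 09:45–14:45: 09:45–10:00, 11:00–11:15, 11:45–12:15, 12:30–14:00, 14:30–14:45.
Windows ≥ 15 min: 09:45–10:00, 11:00–11:15, 11:45–12:15, 12:30–14:00, 14:30–14:45.
Earliest such window starts at 09:45.

09:45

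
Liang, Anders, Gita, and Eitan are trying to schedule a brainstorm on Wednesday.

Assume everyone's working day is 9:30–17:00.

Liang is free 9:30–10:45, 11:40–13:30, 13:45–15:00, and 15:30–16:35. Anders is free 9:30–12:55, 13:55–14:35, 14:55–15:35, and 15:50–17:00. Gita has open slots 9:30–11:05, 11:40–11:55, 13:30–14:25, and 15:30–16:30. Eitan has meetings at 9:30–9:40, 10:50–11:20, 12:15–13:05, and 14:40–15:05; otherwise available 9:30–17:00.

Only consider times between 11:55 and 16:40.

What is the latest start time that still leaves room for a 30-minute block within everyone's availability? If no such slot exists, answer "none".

16:00

Eitan free within 09:30–17:00: 09:40–10:50, 11:20–12:15, 13:05–14:40, 15:05–17:00.
Liang ∩ Anders: 09:30–10:45, 11:40–12:55, 13:55–14:35, 14:55–15:00, 15:30–15:35, 15:50–16:35.
Liang ∩ Anders ∩ Gita: 09:30–10:45, 11:40–11:55, 13:55–14:25, 15:30–15:35, 15:50–16:30.
Liang ∩ Anders ∩ Gita ∩ Eitan: 09:40–10:45, 11:40–11:55, 13:55–14:25, 15:30–15:35, 15:50–16:30.
Restricted to 11:55–16:40: 13:55–14:25, 15:30–15:35, 15:50–16:30.
Windows ≥ 30 min: 13:55–14:25, 15:50–16:30.
Latest start in the last window 15:50–16:30 is 16:30 − 30 min = 16:00.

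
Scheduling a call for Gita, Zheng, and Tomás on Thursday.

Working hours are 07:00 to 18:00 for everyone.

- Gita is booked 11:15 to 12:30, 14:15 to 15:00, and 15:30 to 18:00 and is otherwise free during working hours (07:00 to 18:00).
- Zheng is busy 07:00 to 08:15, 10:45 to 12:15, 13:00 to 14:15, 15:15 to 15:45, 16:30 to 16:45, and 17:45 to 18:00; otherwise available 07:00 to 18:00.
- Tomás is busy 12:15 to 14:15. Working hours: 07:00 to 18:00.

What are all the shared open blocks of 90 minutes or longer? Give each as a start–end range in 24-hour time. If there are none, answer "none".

08:15–10:45

Gita free within 07:00–18:00: 07:00–11:15, 12:30–14:15, 15:00–15:30.
Zheng free within 07:00–18:00: 08:15–10:45, 12:15–13:00, 14:15–15:15, 15:45–16:30, 16:45–17:45.
Tomás free within 07:00–18:00: 07:00–12:15, 14:15–18:00.
Gita ∩ Zheng: 08:15–10:45, 12:30–13:00, 15:00–15:15.
Gita ∩ Zheng ∩ Tomás: 08:15–10:45, 15:00–15:15.
Windows ≥ 90 min: 08:15–10:45.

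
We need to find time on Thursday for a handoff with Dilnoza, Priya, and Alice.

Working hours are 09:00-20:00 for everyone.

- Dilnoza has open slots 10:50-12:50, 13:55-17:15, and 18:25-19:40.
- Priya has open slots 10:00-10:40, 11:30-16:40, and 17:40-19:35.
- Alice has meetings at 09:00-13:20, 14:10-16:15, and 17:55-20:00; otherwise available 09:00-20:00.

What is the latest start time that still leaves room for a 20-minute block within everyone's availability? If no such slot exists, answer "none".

16:20

Alice free within 09:00–20:00: 13:20–14:10, 16:15–17:55.
Dilnoza ∩ Priya: 11:30–12:50, 13:55–16:40, 18:25–19:35.
Dilnoza ∩ Priya ∩ Alice: 13:55–14:10, 16:15–16:40.
Windows ≥ 20 min: 16:15–16:40.
Latest start in the last window 16:15–16:40 is 16:40 − 20 min = 16:20.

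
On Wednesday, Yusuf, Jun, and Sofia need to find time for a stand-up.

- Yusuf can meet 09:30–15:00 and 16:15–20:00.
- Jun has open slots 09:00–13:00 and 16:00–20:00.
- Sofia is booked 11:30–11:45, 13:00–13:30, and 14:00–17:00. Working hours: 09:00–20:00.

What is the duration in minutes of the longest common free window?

180 minutes

Sofia free within 09:00–20:00: 09:00–11:30, 11:45–13:00, 13:30–14:00, 17:00–20:00.
Yusuf ∩ Jun: 09:30–13:00, 16:15–20:00.
Yusuf ∩ Jun ∩ Sofia: 09:30–11:30, 11:45–13:00, 17:00–20:00.
Common window lengths: 120, 75, 180 min; longest is 180.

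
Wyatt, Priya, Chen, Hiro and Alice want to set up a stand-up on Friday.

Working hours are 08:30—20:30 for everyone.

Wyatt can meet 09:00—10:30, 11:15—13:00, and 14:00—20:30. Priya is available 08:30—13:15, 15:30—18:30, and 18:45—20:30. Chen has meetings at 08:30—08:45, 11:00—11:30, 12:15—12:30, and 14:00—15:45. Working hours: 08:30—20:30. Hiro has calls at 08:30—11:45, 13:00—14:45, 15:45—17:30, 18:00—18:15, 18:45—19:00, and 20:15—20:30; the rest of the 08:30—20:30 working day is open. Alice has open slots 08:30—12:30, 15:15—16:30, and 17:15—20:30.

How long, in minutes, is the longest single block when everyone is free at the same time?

75 minutes

Chen free within 08:30–20:30: 08:45–11:00, 11:30–12:15, 12:30–14:00, 15:45–20:30.
Hiro free within 08:30–20:30: 11:45–13:00, 14:45–15:45, 17:30–18:00, 18:15–18:45, 19:00–20:15.
Wyatt ∩ Priya: 09:00–10:30, 11:15–13:00, 15:30–18:30, 18:45–20:30.
Wyatt ∩ Priya ∩ Chen: 09:00–10:30, 11:30–12:15, 12:30–13:00, 15:45–18:30, 18:45–20:30.
Wyatt ∩ Priya ∩ Chen ∩ Hiro: 11:45–12:15, 12:30–13:00, 17:30–18:00, 18:15–18:30, 19:00–20:15.
Wyatt ∩ Priya ∩ Chen ∩ Hiro ∩ Alice: 11:45–12:15, 17:30–18:00, 18:15–18:30, 19:00–20:15.
Common window lengths: 30, 30, 15, 75 min; longest is 75.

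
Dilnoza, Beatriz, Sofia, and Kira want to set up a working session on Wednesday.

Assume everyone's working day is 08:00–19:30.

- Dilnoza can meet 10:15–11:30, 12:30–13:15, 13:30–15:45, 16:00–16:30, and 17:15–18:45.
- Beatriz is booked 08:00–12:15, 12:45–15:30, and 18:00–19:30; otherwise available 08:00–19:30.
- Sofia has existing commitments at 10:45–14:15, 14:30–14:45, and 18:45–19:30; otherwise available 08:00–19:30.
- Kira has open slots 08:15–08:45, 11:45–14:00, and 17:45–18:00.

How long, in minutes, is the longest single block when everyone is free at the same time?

Beatriz free within 08:00–19:30: 12:15–12:45, 15:30–18:00.
Sofia free within 08:00–19:30: 08:00–10:45, 14:15–14:30, 14:45–18:45.
Dilnoza ∩ Beatriz: 12:30–12:45, 15:30–15:45, 16:00–16:30, 17:15–18:00.
Dilnoza ∩ Beatriz ∩ Sofia: 15:30–15:45, 16:00–16:30, 17:15–18:00.
Dilnoza ∩ Beatriz ∩ Sofia ∩ Kira: 17:45–18:00.
Single common window of 15 minutes.

15 minutes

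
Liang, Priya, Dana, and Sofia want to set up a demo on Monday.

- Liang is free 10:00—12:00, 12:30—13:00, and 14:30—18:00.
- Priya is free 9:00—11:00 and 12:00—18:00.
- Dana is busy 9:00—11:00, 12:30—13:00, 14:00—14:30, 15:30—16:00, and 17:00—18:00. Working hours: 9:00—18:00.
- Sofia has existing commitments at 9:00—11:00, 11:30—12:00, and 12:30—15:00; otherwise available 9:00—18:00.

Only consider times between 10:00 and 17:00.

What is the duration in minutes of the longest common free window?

60 minutes

Dana free within 09:00–18:00: 11:00–12:30, 13:00–14:00, 14:30–15:30, 16:00–17:00.
Sofia free within 09:00–18:00: 11:00–11:30, 12:00–12:30, 15:00–18:00.
Liang ∩ Priya: 10:00–11:00, 12:30–13:00, 14:30–18:00.
Liang ∩ Priya ∩ Dana: 14:30–15:30, 16:00–17:00.
Liang ∩ Priya ∩ Dana ∩ Sofia: 15:00–15:30, 16:00–17:00.
Restricted to 10:00–17:00: 15:00–15:30, 16:00–17:00.
Common window lengths: 30, 60 min; longest is 60.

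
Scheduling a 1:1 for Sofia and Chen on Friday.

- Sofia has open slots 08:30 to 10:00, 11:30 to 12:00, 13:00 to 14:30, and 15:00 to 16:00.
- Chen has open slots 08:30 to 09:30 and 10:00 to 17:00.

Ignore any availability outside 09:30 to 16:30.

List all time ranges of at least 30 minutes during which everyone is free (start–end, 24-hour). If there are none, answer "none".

11:30–12:00, 13:00–14:30, 15:00–16:00

Sofia ∩ Chen: 08:30–09:30, 11:30–12:00, 13:00–14:30, 15:00–16:00.
Restricted to 09:30–16:30: 11:30–12:00, 13:00–14:30, 15:00–16:00.
Windows ≥ 30 min: 11:30–12:00, 13:00–14:30, 15:00–16:00.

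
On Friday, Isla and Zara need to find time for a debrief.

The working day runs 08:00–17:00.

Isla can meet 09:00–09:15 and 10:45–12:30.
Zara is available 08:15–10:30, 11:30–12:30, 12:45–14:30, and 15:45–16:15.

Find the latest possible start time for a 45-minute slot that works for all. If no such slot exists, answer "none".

Isla ∩ Zara: 09:00–09:15, 11:30–12:30.
Windows ≥ 45 min: 11:30–12:30.
Latest start in the last window 11:30–12:30 is 12:30 − 45 min = 11:45.

11:45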